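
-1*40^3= -64000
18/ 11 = 1.64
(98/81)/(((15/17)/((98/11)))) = 163268/13365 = 12.22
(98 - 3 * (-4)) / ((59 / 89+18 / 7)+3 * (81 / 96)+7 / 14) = 17.56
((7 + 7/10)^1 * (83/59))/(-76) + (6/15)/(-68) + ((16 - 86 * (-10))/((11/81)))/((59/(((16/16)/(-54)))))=-18221321/8385080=-2.17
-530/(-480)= 53/48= 1.10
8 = 8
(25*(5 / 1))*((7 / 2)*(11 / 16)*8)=9625 / 4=2406.25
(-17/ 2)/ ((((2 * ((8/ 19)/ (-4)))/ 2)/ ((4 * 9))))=2907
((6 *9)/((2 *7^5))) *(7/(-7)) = -27/16807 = -0.00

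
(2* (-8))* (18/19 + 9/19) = -432/19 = -22.74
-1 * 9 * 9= -81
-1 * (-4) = 4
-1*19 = -19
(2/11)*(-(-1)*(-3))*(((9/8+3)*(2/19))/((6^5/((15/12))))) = -5/131328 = -0.00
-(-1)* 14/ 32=7/ 16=0.44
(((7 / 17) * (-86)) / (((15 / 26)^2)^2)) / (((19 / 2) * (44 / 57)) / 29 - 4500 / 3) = 3988943504 / 18715438125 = 0.21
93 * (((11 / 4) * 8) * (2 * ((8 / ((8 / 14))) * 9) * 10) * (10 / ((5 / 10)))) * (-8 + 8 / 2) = -412473600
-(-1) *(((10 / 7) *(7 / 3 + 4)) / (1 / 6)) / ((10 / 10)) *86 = 32680 / 7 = 4668.57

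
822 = 822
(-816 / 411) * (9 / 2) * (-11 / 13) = 13464 / 1781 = 7.56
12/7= 1.71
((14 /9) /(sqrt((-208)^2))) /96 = 7 /89856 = 0.00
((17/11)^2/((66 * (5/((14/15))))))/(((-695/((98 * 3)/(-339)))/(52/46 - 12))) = -396508/4327545519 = -0.00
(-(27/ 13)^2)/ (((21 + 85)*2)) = -0.02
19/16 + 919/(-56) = -15.22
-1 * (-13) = 13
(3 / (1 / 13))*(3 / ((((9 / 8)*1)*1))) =104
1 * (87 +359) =446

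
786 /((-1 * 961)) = -786 /961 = -0.82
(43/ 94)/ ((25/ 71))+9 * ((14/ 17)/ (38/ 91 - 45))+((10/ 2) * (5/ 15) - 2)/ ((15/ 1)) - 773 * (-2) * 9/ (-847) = -18924014704999/ 1235514114450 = -15.32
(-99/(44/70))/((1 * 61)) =-315/122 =-2.58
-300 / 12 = -25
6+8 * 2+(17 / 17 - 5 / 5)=22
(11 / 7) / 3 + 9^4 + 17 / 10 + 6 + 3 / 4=2759389 / 420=6569.97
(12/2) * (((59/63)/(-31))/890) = -59/289695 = -0.00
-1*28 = -28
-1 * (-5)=5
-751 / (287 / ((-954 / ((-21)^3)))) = -79606 / 295323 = -0.27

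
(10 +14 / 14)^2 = 121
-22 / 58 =-11 / 29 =-0.38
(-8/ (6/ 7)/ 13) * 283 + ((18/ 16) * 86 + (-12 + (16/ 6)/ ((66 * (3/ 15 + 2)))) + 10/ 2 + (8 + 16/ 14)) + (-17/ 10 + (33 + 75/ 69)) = -3276748243/ 45585540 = -71.88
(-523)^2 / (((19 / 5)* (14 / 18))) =12308805 / 133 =92547.41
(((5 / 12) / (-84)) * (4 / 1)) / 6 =-5 / 1512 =-0.00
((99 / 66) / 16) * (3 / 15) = 3 / 160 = 0.02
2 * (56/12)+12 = 64/3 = 21.33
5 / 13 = 0.38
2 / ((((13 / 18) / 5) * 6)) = 30 / 13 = 2.31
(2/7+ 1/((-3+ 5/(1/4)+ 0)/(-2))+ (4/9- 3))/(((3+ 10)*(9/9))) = -2557/13923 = -0.18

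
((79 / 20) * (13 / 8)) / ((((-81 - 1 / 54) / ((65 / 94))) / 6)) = -1081431 / 3290000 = -0.33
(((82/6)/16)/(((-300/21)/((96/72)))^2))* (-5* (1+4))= -2009/10800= -0.19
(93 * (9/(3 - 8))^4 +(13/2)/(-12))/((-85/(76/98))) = -39726359/4462500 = -8.90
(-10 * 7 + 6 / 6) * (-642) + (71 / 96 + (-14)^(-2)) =208381295 / 4704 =44298.74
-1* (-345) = 345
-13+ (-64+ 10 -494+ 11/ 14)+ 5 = -555.21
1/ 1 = 1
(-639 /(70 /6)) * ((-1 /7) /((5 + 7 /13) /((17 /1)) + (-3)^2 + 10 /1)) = 0.40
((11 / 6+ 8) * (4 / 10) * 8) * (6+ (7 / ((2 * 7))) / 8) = 5723 / 30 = 190.77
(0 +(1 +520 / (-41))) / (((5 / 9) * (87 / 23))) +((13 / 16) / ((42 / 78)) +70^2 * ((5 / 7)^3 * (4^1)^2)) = 2717328999 / 95120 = 28567.38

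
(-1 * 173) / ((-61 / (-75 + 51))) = -4152 / 61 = -68.07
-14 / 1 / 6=-7 / 3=-2.33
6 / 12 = 1 / 2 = 0.50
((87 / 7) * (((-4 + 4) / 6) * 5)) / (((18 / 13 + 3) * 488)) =0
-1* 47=-47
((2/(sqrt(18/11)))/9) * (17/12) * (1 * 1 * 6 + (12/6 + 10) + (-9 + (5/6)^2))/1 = 5933 * sqrt(22)/11664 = 2.39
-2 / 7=-0.29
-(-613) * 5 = 3065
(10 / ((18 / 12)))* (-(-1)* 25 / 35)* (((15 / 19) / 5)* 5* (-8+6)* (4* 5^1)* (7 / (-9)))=20000 / 171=116.96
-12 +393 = 381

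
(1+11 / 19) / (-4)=-15 / 38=-0.39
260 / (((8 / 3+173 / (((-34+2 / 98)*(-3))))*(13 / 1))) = 99900 / 21797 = 4.58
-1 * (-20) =20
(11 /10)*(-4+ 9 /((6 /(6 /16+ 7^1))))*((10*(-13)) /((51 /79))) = -1276561 /816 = -1564.41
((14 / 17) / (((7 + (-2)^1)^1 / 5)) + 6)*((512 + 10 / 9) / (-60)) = -133922 / 2295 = -58.35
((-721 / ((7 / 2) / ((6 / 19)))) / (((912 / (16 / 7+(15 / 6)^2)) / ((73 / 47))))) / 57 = -1797041 / 108317328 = -0.02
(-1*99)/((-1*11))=9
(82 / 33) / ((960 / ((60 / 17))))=41 / 4488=0.01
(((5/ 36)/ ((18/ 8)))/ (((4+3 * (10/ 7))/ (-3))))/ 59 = -35/ 92394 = -0.00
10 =10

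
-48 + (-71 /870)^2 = -36326159 /756900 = -47.99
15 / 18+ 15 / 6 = 10 / 3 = 3.33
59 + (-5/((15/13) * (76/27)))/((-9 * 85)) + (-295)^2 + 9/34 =87084.27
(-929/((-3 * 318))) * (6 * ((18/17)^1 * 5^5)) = 17418750/901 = 19332.69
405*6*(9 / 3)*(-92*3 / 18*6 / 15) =-44712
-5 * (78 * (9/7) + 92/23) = -3650/7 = -521.43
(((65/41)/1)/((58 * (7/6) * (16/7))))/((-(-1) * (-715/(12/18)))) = -1/104632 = -0.00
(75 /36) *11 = 275 /12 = 22.92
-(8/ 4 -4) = 2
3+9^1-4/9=104/9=11.56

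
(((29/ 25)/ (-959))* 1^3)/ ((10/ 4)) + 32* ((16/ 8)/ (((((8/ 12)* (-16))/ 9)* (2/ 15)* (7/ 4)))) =-27742558/ 119875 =-231.43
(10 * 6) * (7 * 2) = 840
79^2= 6241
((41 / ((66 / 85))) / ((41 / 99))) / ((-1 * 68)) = -15 / 8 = -1.88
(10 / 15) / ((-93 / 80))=-160 / 279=-0.57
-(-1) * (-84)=-84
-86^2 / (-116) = 1849 / 29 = 63.76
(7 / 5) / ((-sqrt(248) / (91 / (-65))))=49 * sqrt(62) / 3100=0.12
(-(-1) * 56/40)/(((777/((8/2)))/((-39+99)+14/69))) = 16616/38295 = 0.43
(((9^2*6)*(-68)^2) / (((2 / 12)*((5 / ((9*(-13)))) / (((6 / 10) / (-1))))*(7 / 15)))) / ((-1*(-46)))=7099106976 / 805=8818766.43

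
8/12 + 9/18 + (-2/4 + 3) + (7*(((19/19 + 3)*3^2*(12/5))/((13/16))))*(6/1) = 871627/195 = 4469.88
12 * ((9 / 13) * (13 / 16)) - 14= -29 / 4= -7.25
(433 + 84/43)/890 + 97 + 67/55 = 41552641/420970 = 98.71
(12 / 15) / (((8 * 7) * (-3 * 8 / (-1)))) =1 / 1680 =0.00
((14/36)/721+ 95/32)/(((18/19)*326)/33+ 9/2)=0.21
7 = 7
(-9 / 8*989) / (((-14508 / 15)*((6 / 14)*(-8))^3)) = -1696135 / 59424768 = -0.03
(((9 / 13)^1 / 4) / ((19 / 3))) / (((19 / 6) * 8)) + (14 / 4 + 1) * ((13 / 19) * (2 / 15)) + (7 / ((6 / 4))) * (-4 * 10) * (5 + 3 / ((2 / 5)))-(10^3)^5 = -1126320000002627616401 / 1126320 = -1000000000002332.92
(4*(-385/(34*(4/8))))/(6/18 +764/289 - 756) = 78540/652871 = 0.12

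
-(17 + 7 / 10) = -177 / 10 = -17.70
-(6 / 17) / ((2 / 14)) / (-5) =42 / 85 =0.49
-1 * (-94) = 94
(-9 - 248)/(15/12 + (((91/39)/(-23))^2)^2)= -23301800388/113345209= -205.58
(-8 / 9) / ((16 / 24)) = -1.33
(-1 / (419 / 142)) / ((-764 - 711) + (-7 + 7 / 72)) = 10224 / 44706043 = 0.00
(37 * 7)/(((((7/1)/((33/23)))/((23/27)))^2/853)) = 3818881/567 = 6735.24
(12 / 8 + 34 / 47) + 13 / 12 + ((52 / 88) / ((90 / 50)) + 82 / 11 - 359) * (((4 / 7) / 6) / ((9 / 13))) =-158326199 / 3517668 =-45.01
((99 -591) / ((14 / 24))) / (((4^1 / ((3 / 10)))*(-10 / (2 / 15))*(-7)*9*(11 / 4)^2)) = -1312 / 741125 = -0.00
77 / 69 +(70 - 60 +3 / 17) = 13246 / 1173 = 11.29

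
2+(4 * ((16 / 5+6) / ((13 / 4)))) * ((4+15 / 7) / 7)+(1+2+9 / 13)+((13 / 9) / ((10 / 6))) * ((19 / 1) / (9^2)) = 12253393 / 773955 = 15.83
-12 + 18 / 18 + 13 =2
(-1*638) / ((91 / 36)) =-22968 / 91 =-252.40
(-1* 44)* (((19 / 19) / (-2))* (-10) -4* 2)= 132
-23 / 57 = -0.40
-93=-93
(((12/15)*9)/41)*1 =36/205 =0.18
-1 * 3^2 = -9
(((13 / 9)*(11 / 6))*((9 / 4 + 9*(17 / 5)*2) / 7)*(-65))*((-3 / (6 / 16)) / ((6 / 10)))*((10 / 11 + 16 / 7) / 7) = 3256630 / 343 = 9494.55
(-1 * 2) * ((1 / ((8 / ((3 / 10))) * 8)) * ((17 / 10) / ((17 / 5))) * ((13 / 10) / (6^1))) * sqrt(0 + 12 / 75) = -13 / 32000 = -0.00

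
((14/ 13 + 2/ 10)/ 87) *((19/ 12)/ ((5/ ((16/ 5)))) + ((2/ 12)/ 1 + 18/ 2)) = 42247/ 282750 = 0.15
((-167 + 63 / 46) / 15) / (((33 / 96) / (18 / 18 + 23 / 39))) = -7558048 / 148005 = -51.07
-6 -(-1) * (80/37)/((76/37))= -94/19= -4.95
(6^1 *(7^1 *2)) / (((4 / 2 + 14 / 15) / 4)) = 114.55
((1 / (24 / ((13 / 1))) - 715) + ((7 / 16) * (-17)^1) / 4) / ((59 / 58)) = -3988457 / 5664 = -704.18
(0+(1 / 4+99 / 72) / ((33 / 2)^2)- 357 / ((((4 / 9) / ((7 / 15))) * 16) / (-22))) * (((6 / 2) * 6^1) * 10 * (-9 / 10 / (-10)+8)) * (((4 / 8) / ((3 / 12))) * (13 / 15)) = 944506560751 / 726000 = 1300973.22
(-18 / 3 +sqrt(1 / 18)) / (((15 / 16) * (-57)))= 32 / 285 - 8 * sqrt(2) / 2565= 0.11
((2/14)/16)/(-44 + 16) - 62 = -194433/3136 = -62.00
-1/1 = -1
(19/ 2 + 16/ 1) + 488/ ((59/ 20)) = 22529/ 118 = 190.92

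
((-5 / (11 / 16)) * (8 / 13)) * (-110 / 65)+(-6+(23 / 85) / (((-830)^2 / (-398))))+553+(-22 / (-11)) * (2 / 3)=8251926050711 / 14844072750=555.91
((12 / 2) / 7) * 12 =72 / 7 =10.29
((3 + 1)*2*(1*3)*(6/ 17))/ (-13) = -144/ 221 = -0.65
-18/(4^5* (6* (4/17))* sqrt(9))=-17/4096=-0.00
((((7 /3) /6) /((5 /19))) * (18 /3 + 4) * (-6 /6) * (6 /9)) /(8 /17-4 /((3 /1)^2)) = -2261 /6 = -376.83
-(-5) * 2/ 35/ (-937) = -2/ 6559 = -0.00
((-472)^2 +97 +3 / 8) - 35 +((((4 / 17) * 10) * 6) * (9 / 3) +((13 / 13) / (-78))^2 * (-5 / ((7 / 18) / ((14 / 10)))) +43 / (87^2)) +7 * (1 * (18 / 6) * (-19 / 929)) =36021940646401799 / 161614317384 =222888.30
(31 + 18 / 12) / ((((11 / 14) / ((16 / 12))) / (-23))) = -41860 / 33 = -1268.48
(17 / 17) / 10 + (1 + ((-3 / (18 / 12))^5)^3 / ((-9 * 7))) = 328373 / 630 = 521.23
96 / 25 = 3.84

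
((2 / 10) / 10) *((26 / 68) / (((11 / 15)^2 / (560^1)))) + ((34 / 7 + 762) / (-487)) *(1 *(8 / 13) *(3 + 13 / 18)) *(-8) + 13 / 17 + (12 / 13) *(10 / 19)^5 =76425266231868847 / 2031492201217479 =37.62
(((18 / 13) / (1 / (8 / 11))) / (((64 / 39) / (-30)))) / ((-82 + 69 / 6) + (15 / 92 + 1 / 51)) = 0.26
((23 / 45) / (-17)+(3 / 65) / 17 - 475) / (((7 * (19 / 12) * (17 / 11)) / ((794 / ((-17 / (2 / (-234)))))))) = -9708399976 / 876940155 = -11.07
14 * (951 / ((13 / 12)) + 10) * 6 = 969528 / 13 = 74579.08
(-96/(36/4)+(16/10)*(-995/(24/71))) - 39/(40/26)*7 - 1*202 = -305987/60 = -5099.78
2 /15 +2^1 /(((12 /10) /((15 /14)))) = 403 /210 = 1.92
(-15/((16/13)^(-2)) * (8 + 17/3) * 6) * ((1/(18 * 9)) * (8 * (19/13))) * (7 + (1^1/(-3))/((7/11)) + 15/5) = -1274.32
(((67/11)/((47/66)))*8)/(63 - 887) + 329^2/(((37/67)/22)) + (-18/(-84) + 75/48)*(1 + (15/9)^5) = 2627611435260983/609356034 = 4312111.95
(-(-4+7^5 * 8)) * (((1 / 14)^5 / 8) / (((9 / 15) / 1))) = -168065 / 3226944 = -0.05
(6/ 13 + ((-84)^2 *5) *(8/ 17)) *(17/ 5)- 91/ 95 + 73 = 13960838/ 247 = 56521.61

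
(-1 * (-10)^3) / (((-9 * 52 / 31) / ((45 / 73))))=-38750 / 949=-40.83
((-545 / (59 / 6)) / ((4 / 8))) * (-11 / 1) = 71940 / 59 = 1219.32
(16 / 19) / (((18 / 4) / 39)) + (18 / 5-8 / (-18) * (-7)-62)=-46352 / 855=-54.21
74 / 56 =37 / 28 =1.32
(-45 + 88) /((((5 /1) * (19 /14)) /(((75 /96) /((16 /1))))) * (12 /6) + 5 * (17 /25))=35 /229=0.15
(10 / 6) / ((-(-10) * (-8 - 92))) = -1 / 600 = -0.00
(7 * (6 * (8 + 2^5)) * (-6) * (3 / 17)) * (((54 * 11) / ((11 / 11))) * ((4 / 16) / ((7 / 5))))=-3207600 / 17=-188682.35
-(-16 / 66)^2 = -64 / 1089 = -0.06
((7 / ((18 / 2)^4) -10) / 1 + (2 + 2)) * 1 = -39359 / 6561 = -6.00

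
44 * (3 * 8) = 1056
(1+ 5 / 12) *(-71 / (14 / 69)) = -27761 / 56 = -495.73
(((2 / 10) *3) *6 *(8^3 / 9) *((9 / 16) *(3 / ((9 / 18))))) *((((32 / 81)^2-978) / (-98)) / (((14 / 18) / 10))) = 821201152 / 9261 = 88673.05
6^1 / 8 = 3 / 4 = 0.75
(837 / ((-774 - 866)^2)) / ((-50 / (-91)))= 76167 / 134480000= 0.00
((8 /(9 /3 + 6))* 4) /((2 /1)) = 16 /9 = 1.78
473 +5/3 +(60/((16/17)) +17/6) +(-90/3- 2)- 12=1989/4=497.25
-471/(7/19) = -8949/7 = -1278.43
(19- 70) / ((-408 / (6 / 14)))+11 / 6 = 317 / 168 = 1.89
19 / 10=1.90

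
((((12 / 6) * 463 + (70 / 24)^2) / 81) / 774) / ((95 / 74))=4979053 / 428826960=0.01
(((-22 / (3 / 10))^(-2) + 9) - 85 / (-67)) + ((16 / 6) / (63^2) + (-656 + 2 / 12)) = -24926522824279 / 38612019600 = -645.56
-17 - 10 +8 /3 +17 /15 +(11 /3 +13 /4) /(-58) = -81151 /3480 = -23.32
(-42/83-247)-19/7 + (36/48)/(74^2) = -3184357969/12726224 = -250.22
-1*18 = -18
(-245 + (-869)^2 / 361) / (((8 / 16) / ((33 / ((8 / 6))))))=33002442 / 361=91419.51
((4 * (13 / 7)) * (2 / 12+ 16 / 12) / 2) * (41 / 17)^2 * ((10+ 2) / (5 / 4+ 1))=349648 / 2023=172.84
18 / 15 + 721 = 3611 / 5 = 722.20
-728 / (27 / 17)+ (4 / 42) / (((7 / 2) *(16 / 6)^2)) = -9702703 / 21168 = -458.37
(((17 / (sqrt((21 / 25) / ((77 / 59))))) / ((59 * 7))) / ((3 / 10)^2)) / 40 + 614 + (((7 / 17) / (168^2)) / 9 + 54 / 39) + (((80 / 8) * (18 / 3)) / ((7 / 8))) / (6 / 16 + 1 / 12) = 425 * sqrt(1947) / 1315818 + 67484897423 / 88216128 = 765.01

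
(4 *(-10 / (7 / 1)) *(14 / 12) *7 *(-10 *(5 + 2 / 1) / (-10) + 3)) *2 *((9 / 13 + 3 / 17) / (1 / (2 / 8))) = -44800 / 221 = -202.71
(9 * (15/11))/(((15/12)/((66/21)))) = 216/7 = 30.86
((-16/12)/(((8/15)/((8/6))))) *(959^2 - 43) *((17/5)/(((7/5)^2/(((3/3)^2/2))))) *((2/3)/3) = -86854700/147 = -590848.30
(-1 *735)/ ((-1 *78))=9.42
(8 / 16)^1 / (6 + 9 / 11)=0.07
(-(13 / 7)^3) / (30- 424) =2197 / 135142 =0.02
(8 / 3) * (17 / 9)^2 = 2312 / 243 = 9.51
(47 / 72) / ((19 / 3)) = 0.10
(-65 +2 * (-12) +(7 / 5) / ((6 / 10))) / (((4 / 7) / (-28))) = 12740 / 3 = 4246.67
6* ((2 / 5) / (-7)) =-12 / 35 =-0.34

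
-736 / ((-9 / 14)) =10304 / 9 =1144.89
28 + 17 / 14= 409 / 14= 29.21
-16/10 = -8/5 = -1.60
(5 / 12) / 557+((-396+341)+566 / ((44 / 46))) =39462391 / 73524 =536.73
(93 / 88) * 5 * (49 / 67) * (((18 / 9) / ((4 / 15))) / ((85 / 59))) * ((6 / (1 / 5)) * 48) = 362965050 / 12529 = 28969.99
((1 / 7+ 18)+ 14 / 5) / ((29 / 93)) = 68169 / 1015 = 67.16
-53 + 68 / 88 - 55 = -2359 / 22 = -107.23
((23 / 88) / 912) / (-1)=-23 / 80256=-0.00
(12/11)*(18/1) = 216/11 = 19.64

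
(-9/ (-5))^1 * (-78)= -702/ 5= -140.40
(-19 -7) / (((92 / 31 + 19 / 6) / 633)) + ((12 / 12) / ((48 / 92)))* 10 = -18235913 / 6846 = -2663.73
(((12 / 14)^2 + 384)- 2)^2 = 351712516 / 2401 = 146485.85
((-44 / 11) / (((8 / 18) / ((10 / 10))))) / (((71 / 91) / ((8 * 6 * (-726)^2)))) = -291836784.68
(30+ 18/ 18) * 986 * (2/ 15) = 61132/ 15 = 4075.47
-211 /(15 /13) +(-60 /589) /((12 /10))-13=-1731232 /8835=-195.95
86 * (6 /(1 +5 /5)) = 258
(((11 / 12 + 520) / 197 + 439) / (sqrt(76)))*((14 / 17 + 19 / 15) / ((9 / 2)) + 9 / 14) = 37146148213*sqrt(19) / 2886302160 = 56.10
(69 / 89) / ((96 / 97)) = 2231 / 2848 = 0.78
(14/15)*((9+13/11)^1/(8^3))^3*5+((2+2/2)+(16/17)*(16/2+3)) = 13.35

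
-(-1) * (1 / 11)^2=1 / 121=0.01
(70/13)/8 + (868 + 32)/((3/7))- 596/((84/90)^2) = 3609215/2548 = 1416.49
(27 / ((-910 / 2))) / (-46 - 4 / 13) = 0.00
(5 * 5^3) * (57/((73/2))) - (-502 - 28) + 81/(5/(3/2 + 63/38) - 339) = 445076104/295577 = 1505.79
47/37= 1.27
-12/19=-0.63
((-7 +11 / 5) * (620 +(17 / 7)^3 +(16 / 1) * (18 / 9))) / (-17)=5485176 / 29155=188.14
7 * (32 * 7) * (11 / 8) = 2156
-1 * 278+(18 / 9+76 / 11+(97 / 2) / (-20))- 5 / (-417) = -49815539 / 183480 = -271.50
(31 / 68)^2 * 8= 961 / 578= 1.66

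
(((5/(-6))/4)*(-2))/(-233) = -5/2796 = -0.00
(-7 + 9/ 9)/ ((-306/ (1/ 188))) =1/ 9588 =0.00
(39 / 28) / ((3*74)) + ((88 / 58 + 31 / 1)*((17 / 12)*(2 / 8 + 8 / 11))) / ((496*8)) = 277269023 / 15736326144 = 0.02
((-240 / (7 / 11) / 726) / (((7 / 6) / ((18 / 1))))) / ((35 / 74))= -63936 / 3773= -16.95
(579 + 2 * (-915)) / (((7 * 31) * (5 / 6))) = -7506 / 1085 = -6.92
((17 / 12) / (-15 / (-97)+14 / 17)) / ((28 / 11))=308363 / 541968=0.57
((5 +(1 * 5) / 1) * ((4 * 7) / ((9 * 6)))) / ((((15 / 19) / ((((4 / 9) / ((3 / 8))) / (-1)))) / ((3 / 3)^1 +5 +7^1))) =-221312 / 2187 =-101.19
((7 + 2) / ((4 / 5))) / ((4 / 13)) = 585 / 16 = 36.56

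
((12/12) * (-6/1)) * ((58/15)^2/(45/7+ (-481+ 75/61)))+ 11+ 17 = 427318556/15158775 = 28.19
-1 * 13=-13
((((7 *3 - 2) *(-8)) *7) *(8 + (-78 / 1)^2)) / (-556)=1620472 / 139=11658.07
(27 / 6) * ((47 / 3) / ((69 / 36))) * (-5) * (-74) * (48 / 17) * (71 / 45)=23706048 / 391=60629.28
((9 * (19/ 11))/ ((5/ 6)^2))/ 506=3078/ 69575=0.04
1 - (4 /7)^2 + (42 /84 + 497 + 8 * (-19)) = 33925 /98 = 346.17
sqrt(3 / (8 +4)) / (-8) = -1 / 16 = -0.06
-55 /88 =-0.62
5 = 5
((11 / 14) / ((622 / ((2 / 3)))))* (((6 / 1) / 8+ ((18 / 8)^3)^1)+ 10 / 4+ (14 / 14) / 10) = 51887 / 4179840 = 0.01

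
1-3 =-2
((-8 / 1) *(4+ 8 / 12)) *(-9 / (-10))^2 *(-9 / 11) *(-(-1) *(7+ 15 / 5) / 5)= 49.48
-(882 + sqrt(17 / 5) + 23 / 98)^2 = -37375956673 / 48020- 86459 * sqrt(85) / 245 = -781594.98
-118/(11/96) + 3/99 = -33983/33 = -1029.79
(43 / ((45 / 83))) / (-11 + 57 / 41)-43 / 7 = -1786693 / 124110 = -14.40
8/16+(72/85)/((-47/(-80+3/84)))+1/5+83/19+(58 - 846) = -166093285/212534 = -781.49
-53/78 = -0.68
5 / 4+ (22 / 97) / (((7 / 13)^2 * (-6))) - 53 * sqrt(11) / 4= 63859 / 57036 - 53 * sqrt(11) / 4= -42.83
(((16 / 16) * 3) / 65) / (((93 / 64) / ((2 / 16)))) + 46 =92698 / 2015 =46.00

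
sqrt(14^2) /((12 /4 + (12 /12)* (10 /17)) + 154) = 0.09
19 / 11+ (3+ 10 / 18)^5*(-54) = -738155951 / 24057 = -30683.62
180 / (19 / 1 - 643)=-15 / 52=-0.29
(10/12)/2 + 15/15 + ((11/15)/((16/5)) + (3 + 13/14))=1873/336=5.57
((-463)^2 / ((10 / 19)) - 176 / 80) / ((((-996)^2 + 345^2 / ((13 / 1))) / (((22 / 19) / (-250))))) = -17649619 / 9367023750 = -0.00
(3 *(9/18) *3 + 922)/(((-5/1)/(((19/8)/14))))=-35207/1120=-31.43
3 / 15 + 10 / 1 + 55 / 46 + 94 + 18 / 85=82585 / 782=105.61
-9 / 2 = -4.50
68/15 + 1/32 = 4.56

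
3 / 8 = 0.38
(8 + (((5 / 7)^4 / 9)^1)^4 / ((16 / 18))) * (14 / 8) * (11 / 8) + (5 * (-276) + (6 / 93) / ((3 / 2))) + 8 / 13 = -485636476271969508446383 / 357061594450335780096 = -1360.09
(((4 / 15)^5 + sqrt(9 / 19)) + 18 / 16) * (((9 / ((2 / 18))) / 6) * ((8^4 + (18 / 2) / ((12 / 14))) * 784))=130389588 * sqrt(19) / 19 + 2753702135779 / 56250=78868127.66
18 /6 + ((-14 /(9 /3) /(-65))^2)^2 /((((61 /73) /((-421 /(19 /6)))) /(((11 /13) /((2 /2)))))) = 21759410660459 /7261794905625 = 3.00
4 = 4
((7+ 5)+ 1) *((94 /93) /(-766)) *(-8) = 4888 /35619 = 0.14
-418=-418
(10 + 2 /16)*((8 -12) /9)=-9 /2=-4.50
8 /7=1.14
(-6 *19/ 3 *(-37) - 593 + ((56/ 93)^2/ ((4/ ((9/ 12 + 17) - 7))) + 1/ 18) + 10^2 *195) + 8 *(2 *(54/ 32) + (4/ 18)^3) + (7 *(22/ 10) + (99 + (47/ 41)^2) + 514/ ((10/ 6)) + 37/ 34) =2078725290469162/ 100100801565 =20766.32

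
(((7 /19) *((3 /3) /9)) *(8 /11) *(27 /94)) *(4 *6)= 2016 /9823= 0.21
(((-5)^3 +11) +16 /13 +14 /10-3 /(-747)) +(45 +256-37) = 2470394 /16185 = 152.63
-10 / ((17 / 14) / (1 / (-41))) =140 / 697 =0.20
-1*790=-790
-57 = -57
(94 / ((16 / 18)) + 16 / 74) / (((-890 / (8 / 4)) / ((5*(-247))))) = 3873701 / 13172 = 294.09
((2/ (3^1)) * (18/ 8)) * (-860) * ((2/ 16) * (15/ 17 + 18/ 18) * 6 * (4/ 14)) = -61920/ 119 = -520.34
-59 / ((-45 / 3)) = 3.93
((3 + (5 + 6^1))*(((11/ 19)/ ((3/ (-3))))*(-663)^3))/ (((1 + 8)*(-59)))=-4986763782/ 1121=-4448495.79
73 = 73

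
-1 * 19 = -19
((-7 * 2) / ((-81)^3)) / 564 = 7 / 149866362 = 0.00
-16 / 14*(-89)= 712 / 7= 101.71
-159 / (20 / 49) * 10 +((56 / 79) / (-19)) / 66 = -385911659 / 99066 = -3895.50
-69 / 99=-23 / 33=-0.70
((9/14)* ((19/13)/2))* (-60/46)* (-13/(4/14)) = 2565/92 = 27.88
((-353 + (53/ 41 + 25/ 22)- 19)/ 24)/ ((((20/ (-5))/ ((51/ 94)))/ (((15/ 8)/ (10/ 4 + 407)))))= 28335005/ 2962831872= 0.01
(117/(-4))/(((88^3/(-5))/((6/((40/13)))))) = 4563/10903552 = 0.00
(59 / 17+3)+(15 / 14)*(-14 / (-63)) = 2395 / 357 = 6.71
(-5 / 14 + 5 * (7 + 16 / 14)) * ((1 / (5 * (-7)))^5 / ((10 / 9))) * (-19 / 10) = 19323 / 14706125000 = 0.00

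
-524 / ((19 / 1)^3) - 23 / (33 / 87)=-4580717 / 75449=-60.71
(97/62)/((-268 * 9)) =-97/149544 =-0.00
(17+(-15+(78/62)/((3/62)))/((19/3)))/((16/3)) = 267/76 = 3.51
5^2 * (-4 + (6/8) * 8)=50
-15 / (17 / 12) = -10.59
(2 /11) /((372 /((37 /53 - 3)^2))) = 7442 /2873607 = 0.00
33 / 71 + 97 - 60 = 2660 / 71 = 37.46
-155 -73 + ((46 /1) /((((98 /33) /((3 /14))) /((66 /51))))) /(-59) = -78463659 /344029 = -228.07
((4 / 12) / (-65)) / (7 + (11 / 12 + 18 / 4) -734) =0.00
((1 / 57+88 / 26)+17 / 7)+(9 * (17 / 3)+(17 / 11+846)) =51600992 / 57057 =904.38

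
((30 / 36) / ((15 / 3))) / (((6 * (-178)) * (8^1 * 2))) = -1 / 102528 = -0.00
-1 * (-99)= 99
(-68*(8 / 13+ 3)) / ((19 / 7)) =-22372 / 247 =-90.57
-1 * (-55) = 55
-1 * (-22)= 22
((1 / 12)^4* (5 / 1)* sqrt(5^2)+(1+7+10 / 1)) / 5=373273 / 103680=3.60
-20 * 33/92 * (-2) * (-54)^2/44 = 21870/23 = 950.87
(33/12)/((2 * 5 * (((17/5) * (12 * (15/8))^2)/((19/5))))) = 209/344250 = 0.00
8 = 8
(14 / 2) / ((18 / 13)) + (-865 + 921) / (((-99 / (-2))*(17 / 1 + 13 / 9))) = 84091 / 16434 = 5.12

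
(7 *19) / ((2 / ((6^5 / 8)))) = 64638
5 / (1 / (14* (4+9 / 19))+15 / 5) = 5950 / 3589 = 1.66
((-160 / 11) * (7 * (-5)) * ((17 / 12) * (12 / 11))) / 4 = 23800 / 121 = 196.69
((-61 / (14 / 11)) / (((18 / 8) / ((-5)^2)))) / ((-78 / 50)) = 341.37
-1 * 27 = -27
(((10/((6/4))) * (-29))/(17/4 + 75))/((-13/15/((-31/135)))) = -71920/111267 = -0.65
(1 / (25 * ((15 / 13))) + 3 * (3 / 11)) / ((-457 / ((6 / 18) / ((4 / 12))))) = -3518 / 1885125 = -0.00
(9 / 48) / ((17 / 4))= 3 / 68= 0.04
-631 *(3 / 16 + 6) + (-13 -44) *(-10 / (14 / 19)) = -350643 / 112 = -3130.74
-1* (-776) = 776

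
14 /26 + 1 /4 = 41 /52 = 0.79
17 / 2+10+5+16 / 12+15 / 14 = 544 / 21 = 25.90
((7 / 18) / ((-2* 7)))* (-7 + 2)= 5 / 36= 0.14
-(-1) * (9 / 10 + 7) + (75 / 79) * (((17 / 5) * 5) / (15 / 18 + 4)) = 257489 / 22910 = 11.24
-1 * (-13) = 13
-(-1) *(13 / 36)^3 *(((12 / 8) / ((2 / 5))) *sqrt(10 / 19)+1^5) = 2197 / 46656+10985 *sqrt(190) / 1181952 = 0.18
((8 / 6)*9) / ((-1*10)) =-6 / 5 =-1.20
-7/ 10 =-0.70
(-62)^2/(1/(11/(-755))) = -42284/755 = -56.01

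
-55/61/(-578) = 55/35258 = 0.00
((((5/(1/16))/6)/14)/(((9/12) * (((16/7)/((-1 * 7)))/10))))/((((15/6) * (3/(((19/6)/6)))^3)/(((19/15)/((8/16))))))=-912247/4251528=-0.21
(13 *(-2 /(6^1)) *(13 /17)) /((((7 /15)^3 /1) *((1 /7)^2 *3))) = -63375 /119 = -532.56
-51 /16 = -3.19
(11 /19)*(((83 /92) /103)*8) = 1826 /45011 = 0.04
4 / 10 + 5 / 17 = 59 / 85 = 0.69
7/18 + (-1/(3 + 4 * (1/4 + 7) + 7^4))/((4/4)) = 0.39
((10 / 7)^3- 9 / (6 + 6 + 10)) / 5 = 18913 / 37730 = 0.50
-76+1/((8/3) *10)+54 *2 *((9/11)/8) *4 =-27967/880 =-31.78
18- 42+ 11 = -13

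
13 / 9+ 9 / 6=53 / 18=2.94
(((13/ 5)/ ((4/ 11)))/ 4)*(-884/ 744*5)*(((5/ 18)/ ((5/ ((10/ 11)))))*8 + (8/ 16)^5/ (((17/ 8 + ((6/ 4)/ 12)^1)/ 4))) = -261443/ 53568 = -4.88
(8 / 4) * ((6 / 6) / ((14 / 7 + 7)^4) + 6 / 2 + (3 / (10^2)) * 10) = 216523 / 32805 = 6.60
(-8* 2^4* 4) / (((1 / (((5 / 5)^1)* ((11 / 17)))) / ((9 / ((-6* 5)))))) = 8448 / 85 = 99.39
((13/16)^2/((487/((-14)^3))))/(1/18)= -521703/7792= -66.95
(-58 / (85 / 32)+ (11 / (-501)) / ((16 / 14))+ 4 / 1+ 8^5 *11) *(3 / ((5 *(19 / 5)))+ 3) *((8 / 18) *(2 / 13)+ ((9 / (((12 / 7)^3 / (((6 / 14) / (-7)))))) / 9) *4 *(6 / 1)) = -254149.46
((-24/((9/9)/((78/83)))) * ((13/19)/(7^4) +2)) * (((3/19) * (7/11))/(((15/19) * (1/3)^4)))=-13836571632/29750105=-465.09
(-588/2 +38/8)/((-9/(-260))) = -75205/9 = -8356.11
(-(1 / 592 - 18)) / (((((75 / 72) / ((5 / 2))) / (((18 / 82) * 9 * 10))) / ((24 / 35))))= 6213996 / 10619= 585.18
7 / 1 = 7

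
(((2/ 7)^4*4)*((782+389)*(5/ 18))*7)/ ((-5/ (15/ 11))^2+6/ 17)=3185120/ 724073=4.40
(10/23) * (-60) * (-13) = 7800/23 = 339.13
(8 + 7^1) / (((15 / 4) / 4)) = 16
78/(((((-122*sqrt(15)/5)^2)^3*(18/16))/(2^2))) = 1625/4173150323241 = 0.00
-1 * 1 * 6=-6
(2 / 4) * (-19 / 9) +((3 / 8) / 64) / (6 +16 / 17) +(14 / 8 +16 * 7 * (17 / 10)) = 191.10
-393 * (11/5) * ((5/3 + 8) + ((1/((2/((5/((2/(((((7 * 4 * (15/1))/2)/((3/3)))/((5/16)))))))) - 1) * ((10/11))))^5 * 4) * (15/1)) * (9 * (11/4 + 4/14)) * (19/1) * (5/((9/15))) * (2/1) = 3811283011160118855765525/5820199078234786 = 654837224.63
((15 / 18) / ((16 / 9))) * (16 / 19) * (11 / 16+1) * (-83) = -33615 / 608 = -55.29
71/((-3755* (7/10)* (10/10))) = -142/5257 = -0.03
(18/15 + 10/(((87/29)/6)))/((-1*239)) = -106/1195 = -0.09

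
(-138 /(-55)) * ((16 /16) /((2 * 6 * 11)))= 23 /1210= 0.02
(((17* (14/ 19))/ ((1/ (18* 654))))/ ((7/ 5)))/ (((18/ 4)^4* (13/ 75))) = 29648000/ 20007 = 1481.88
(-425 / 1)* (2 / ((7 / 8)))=-6800 / 7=-971.43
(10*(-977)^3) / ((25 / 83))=-154807422278 / 5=-30961484455.60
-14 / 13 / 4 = -7 / 26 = -0.27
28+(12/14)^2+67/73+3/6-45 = -106219/7154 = -14.85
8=8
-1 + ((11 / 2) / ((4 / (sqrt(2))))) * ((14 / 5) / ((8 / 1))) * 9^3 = -1 + 56133 * sqrt(2) / 160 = 495.15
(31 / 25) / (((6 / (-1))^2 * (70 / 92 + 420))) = 713 / 8709750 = 0.00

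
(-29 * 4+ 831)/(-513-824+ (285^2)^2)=715/6597499288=0.00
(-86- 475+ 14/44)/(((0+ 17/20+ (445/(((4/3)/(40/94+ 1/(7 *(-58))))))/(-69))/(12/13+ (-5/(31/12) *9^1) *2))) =-32171255919600/2024023573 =-15894.70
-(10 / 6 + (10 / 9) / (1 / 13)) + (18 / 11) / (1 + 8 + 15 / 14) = -74209 / 4653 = -15.95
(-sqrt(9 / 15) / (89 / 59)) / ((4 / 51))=-3009* sqrt(15) / 1780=-6.55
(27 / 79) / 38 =27 / 3002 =0.01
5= 5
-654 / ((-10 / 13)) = 4251 / 5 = 850.20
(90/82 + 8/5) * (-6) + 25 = 1807/205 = 8.81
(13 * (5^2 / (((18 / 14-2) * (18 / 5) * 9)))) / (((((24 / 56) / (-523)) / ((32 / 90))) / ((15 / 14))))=4759300 / 729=6528.53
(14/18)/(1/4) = 28/9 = 3.11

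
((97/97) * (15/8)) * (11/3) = 55/8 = 6.88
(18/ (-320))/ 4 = -9/ 640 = -0.01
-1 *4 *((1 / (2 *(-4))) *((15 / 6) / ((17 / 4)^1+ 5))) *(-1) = -0.14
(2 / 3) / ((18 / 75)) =25 / 9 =2.78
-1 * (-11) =11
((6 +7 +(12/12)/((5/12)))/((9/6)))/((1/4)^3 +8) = 9856/7695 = 1.28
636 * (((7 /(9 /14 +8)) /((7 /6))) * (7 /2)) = 186984 /121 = 1545.32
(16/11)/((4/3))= 12/11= 1.09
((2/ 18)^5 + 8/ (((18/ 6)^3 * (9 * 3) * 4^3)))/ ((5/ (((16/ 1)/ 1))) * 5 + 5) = 0.00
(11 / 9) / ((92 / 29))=319 / 828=0.39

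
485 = 485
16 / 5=3.20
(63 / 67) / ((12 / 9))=189 / 268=0.71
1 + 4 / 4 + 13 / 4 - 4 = 5 / 4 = 1.25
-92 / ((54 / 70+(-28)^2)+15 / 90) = -19320 / 164837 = -0.12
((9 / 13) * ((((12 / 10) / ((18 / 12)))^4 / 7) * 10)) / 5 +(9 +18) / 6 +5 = 1089841 / 113750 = 9.58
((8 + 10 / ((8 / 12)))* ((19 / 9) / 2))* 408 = 29716 / 3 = 9905.33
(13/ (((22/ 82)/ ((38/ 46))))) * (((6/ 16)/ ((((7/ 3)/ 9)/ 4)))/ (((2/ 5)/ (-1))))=-578.97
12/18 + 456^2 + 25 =623885/3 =207961.67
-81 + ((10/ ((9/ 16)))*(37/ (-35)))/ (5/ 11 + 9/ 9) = -5917/ 63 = -93.92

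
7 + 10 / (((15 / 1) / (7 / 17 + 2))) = 439 / 51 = 8.61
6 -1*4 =2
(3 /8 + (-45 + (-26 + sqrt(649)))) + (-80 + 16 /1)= -1077 /8 + sqrt(649)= -109.15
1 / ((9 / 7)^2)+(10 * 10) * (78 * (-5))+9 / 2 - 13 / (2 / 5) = -3161219 / 81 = -39027.40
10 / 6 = 5 / 3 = 1.67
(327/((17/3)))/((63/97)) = 10573/119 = 88.85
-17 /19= -0.89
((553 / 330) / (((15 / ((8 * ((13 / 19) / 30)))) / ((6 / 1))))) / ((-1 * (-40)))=7189 / 2351250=0.00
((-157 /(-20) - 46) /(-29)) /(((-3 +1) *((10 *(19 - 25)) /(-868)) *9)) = -165571 /156600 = -1.06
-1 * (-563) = 563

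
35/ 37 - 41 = -1482/ 37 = -40.05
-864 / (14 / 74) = -31968 / 7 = -4566.86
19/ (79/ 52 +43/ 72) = 17784/ 1981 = 8.98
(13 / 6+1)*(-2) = -19 / 3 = -6.33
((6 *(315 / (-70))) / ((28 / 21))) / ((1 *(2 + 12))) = -1.45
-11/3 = -3.67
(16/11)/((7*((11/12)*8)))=24/847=0.03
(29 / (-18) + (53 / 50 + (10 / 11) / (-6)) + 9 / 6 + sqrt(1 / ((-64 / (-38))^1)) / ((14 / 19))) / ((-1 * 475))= -sqrt(38) / 2800 - 3947 / 2351250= -0.00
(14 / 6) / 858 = 7 / 2574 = 0.00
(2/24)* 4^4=64/3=21.33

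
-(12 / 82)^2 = -36 / 1681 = -0.02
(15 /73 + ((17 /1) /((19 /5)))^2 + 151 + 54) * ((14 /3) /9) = 83092870 /711531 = 116.78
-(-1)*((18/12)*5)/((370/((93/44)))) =279/6512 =0.04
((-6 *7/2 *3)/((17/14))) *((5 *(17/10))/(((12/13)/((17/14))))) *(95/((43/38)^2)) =-159163095/3698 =-43040.32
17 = 17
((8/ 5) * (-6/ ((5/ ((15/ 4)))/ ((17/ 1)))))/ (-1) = 612/ 5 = 122.40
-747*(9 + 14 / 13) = -97857 / 13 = -7527.46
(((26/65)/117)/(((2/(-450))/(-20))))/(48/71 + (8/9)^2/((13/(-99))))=-15975/5546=-2.88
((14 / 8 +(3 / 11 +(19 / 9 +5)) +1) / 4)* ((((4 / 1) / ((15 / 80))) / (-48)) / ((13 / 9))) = -4013 / 5148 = -0.78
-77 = -77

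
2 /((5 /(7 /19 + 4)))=166 /95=1.75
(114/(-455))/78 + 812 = 4802961/5915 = 812.00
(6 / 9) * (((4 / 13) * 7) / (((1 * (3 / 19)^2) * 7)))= 2888 / 351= 8.23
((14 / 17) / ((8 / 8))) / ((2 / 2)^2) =14 / 17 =0.82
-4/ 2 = -2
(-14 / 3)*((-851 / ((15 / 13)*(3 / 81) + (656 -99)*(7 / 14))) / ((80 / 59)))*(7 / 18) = 31983133 / 7821480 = 4.09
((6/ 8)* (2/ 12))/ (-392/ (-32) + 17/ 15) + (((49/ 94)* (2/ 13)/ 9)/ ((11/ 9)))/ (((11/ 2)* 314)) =15835109/ 1694646382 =0.01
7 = 7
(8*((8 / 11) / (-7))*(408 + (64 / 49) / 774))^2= 245187291824521216 / 2132040942801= 115001.21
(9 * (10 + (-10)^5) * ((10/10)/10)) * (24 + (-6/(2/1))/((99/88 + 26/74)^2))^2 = -1679765282454181824/36469158961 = -46059885.40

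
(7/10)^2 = 49/100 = 0.49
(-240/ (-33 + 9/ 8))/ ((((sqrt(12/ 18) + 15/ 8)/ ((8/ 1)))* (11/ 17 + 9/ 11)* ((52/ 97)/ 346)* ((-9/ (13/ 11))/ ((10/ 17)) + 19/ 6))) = -255178598400/ 142908673 + 45365084160* sqrt(6)/ 142908673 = -1008.04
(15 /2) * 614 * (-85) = -391425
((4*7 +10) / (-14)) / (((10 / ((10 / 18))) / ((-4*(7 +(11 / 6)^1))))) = 1007 / 189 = 5.33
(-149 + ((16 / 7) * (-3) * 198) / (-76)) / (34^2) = -17441 / 153748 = -0.11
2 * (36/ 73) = 0.99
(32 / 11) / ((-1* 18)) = -0.16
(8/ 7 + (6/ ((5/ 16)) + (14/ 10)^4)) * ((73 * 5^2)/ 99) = 445.82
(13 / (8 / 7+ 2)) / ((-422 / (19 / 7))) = -247 / 9284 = -0.03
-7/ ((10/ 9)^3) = -5103/ 1000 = -5.10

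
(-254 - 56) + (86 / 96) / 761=-11323637 / 36528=-310.00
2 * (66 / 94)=1.40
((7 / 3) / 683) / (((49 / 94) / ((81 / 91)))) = 2538 / 435071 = 0.01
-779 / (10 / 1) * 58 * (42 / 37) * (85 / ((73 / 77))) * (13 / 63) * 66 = -16914966068 / 2701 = -6262482.81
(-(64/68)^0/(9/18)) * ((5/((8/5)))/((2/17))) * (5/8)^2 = -10625/512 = -20.75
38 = 38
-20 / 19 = -1.05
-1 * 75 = -75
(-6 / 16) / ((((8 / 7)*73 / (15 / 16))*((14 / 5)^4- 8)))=-196875 / 2497912832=-0.00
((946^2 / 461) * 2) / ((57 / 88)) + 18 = 157978202 / 26277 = 6012.03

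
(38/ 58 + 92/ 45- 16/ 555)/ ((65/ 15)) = 0.62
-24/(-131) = 24/131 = 0.18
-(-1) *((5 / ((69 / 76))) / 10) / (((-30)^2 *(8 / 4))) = 19 / 62100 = 0.00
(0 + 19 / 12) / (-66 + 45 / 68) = -323 / 13329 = -0.02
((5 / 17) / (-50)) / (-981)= 1 / 166770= 0.00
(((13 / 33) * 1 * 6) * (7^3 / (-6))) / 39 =-343 / 99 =-3.46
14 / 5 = 2.80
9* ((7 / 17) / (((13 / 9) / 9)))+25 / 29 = 153512 / 6409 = 23.95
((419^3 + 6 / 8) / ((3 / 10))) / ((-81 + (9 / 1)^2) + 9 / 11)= 16183213145 / 54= 299689132.31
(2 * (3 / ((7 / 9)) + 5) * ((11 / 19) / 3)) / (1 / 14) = 2728 / 57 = 47.86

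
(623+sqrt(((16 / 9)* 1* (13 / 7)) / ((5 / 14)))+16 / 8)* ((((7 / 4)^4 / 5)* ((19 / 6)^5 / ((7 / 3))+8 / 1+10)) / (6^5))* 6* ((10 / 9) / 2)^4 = 24033075325* sqrt(130) / 4231664861184+75103360390625 / 5642219814912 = 13.38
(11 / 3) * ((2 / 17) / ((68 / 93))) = 341 / 578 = 0.59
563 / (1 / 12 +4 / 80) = 4222.50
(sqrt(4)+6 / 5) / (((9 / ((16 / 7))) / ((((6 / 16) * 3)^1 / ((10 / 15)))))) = 48 / 35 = 1.37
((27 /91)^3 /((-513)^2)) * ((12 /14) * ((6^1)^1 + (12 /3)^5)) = 166860 /1904273917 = 0.00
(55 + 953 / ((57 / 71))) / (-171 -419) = -35399 / 16815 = -2.11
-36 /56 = -9 /14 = -0.64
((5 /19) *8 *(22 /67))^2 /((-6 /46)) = -17811200 /4861587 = -3.66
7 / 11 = 0.64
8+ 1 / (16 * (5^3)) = 16001 / 2000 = 8.00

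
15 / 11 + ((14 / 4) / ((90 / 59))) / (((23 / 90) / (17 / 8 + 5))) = 264471 / 4048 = 65.33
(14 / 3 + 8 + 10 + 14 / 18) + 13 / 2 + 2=31.94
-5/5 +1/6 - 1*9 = -59/6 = -9.83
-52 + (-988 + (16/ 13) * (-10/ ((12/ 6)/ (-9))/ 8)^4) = 639505/ 3328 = 192.16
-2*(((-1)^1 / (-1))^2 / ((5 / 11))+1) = -32 / 5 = -6.40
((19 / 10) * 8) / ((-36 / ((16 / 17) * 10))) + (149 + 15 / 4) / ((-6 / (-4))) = 29945 / 306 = 97.86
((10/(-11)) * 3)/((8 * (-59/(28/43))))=0.00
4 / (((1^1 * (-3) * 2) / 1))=-2 / 3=-0.67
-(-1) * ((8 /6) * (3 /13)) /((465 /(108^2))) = 15552 /2015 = 7.72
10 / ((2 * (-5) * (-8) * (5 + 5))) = 1 / 80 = 0.01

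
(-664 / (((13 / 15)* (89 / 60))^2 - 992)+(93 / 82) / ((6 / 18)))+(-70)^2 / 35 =9476953386409 / 65778870782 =144.07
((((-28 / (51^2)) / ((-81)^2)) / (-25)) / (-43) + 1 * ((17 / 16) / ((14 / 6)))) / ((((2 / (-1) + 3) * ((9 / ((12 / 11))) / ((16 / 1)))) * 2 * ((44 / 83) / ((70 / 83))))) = 935597448689 / 1331850490245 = 0.70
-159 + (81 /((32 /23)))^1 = -3225 /32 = -100.78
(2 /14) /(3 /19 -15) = -19 /1974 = -0.01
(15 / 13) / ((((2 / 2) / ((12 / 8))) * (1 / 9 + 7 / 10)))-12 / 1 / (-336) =57649 / 26572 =2.17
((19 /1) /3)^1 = 19 /3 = 6.33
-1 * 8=-8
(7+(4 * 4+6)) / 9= 29 / 9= 3.22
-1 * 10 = -10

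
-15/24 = -5/8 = -0.62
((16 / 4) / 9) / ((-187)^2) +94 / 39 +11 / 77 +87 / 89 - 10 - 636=-1637606420350 / 2548925379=-642.47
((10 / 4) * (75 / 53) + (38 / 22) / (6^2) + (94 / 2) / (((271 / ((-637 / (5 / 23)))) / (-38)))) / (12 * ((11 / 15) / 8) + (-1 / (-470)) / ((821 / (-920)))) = 21195390680588761 / 1204485862338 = 17597.04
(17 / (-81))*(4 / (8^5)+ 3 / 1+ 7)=-464219 / 221184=-2.10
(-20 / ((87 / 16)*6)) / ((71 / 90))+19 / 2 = 35921 / 4118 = 8.72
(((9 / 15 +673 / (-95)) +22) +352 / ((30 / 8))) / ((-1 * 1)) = -31174 / 285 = -109.38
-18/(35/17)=-306/35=-8.74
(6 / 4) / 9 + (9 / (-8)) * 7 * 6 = -565 / 12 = -47.08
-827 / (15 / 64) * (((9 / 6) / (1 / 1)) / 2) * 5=-13232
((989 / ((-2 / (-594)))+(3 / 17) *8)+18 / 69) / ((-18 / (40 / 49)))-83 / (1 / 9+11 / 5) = -79844188115 / 5977608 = -13357.21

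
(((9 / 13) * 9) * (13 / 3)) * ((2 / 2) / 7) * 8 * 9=1944 / 7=277.71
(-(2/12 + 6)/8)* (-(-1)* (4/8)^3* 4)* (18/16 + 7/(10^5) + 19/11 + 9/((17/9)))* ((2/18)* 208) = -22837689043/336600000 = -67.85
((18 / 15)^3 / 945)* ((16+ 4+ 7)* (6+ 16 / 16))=216 / 625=0.35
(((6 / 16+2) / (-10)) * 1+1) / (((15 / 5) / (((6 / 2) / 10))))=61 / 800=0.08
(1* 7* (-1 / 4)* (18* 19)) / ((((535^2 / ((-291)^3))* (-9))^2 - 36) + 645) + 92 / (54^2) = -6331742132980727489 / 6656646963331519092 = -0.95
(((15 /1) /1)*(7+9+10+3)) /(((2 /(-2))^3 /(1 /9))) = -145 /3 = -48.33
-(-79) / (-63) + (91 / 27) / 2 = 163 / 378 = 0.43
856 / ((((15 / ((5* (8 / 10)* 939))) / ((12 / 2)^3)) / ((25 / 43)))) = 1157448960 / 43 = 26917417.67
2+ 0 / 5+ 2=4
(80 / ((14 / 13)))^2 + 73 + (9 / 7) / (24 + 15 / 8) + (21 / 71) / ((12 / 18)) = 894887835 / 160034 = 5591.86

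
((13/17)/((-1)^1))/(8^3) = -13/8704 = -0.00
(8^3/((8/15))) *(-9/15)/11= -576/11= -52.36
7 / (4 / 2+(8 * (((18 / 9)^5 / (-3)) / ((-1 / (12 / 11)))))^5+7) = 0.00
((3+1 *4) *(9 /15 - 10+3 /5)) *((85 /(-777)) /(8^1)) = 187 /222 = 0.84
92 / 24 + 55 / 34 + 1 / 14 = 3943 / 714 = 5.52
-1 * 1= -1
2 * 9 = 18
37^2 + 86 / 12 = 8257 / 6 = 1376.17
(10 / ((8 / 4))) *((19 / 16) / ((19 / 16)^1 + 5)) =95 / 99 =0.96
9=9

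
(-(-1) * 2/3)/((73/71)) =142/219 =0.65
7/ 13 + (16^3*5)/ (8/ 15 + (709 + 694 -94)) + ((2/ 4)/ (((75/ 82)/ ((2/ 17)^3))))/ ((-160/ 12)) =195153994762/ 12063257375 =16.18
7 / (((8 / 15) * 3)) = 4.38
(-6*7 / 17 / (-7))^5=7776 / 1419857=0.01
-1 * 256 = -256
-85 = -85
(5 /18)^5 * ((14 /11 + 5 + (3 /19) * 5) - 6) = 115625 /65819952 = 0.00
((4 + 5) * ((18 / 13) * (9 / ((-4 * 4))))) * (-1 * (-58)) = -21141 / 52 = -406.56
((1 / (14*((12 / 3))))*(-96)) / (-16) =3 / 28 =0.11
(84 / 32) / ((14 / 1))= 3 / 16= 0.19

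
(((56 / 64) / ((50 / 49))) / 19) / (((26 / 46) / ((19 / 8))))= 7889 / 41600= 0.19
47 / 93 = 0.51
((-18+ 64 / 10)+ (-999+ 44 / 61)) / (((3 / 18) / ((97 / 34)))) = -89631783 / 5185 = -17286.75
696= 696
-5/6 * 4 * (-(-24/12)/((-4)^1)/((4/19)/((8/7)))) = 190/21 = 9.05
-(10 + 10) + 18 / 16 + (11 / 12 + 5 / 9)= -17.40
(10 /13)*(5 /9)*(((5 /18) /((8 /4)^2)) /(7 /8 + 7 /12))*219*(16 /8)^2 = 14600 /819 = 17.83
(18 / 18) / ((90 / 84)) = 14 / 15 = 0.93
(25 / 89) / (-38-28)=-25 / 5874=-0.00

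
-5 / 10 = -0.50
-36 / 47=-0.77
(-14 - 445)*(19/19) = -459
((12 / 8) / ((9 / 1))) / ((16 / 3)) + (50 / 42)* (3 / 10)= 87 / 224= 0.39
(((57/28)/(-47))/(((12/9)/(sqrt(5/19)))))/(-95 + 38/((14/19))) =9*sqrt(95)/228608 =0.00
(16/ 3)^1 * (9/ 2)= 24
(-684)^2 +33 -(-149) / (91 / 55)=42586094 / 91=467979.05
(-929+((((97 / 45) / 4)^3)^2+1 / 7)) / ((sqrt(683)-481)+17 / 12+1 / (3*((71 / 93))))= 1114775055855230070377*sqrt(683) / 274721629354647804000000+915669950456636091187553 / 470951364607967664000000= 2.05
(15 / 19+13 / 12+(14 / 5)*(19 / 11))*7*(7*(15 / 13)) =4122517 / 10868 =379.33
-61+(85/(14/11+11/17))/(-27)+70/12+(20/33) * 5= -11467561/213246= -53.78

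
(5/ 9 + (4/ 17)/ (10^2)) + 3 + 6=36559/ 3825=9.56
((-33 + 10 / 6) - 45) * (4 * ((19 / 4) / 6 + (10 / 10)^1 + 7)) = -2684.39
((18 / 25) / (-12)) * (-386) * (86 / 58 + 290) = 4894287 / 725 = 6750.74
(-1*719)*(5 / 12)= -3595 / 12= -299.58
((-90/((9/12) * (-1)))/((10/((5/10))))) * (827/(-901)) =-4962/901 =-5.51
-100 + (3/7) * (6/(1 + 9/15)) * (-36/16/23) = -100.16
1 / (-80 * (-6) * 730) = 1 / 350400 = 0.00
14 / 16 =7 / 8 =0.88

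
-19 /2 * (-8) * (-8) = -608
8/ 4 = 2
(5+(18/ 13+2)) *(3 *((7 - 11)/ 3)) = -436/ 13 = -33.54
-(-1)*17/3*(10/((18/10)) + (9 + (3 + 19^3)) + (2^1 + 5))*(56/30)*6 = 58978304/135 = 436876.33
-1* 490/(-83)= 490/83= 5.90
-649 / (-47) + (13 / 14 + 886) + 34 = 615057 / 658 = 934.74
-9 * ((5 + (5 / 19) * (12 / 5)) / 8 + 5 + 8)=-18747 / 152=-123.34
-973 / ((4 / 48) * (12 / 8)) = -7784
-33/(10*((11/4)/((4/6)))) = -0.80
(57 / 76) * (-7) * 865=-4541.25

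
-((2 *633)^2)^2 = -2568826795536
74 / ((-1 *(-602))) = 37 / 301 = 0.12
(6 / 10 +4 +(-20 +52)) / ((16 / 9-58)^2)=14823 / 1280180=0.01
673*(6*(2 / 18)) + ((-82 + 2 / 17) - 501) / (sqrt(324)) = 42461 / 102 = 416.28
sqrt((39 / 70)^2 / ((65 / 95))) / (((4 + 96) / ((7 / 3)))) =sqrt(247) / 1000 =0.02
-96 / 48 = -2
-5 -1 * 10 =-15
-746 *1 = -746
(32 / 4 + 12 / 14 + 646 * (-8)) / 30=-6019 / 35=-171.97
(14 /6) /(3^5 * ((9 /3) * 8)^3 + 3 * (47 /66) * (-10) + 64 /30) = 385 /554270107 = 0.00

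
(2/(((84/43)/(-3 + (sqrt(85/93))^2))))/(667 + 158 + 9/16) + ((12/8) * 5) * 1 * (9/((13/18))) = 31342702487/335363301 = 93.46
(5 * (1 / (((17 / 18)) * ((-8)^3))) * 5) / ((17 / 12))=-675 / 18496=-0.04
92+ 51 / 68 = 371 / 4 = 92.75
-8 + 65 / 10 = -3 / 2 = -1.50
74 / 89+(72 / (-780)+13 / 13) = 10061 / 5785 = 1.74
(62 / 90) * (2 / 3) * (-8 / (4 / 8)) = -7.35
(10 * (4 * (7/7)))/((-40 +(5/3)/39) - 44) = -4680/9823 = -0.48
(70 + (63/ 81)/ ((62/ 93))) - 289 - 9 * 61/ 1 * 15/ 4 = -2276.58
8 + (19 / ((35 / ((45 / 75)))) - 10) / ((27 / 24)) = -944 / 1575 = -0.60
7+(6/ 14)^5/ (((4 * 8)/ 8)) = 470839/ 67228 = 7.00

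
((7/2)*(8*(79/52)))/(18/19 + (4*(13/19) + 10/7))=8.32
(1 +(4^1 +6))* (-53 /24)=-583 /24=-24.29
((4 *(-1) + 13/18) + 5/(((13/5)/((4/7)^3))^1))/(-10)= 234281/802620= 0.29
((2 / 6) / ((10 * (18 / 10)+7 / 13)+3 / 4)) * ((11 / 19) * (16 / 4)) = 2288 / 57171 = 0.04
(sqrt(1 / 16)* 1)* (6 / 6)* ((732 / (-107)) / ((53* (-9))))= 61 / 17013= 0.00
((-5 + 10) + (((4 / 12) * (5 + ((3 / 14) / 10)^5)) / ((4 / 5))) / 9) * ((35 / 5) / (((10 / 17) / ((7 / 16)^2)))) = 103315990404131 / 8670412800000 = 11.92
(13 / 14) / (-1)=-13 / 14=-0.93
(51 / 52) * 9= 459 / 52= 8.83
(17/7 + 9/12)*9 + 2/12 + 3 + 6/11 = 29863/924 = 32.32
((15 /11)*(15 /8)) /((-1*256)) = -225 /22528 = -0.01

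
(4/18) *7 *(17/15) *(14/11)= 3332/1485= 2.24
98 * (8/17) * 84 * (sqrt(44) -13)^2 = 14027328/17 -3424512 * sqrt(11)/17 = 157029.80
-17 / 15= -1.13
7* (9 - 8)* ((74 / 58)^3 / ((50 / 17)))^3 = 4469514193292493107 / 1813393246983625000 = 2.46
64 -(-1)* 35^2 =1289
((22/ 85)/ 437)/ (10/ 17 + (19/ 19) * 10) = 11/ 196650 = 0.00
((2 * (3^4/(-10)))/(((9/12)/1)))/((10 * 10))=-0.22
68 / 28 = 17 / 7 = 2.43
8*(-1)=-8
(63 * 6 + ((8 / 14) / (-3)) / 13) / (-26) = -51595 / 3549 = -14.54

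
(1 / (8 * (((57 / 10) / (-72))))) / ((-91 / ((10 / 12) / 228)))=25 / 394212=0.00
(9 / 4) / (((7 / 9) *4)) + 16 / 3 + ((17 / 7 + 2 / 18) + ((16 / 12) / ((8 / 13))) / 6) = 9029 / 1008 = 8.96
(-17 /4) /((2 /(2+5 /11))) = -459 /88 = -5.22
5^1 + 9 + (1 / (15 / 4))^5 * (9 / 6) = 14.00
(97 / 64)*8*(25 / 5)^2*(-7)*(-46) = 390425 / 4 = 97606.25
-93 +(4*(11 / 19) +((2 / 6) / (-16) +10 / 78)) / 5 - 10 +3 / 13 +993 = 890.72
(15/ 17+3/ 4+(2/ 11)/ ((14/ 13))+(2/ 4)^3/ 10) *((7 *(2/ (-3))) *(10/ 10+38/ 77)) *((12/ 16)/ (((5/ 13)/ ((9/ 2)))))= -511098939/ 4607680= -110.92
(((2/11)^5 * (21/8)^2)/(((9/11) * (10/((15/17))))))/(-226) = -147/225002888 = -0.00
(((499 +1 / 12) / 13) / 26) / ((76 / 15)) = 29945 / 102752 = 0.29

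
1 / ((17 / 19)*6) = 19 / 102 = 0.19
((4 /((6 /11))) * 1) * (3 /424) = 11 /212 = 0.05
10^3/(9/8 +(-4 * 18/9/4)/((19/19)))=-8000/7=-1142.86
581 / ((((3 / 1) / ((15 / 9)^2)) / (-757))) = -10995425 / 27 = -407237.96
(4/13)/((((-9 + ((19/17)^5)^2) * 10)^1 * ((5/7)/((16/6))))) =-14111957303143/732034804692750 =-0.02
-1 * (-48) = 48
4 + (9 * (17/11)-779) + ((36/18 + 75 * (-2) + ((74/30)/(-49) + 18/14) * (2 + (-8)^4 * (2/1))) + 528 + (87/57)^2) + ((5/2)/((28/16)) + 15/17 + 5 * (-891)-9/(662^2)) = 115055331641099831/21744635215380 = 5291.21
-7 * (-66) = 462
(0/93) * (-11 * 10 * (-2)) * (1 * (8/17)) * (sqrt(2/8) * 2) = 0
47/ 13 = 3.62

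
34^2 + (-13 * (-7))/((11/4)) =1189.09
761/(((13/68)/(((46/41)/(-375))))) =-2380408/199875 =-11.91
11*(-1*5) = -55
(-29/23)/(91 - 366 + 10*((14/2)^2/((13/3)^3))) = 63713/13591735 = 0.00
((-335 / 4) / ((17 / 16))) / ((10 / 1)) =-134 / 17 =-7.88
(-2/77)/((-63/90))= 20/539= 0.04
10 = 10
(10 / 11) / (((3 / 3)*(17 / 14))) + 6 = 1262 / 187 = 6.75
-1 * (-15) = 15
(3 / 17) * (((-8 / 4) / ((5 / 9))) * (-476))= 1512 / 5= 302.40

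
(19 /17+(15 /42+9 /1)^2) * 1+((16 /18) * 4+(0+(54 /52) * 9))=39598591 /389844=101.58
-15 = -15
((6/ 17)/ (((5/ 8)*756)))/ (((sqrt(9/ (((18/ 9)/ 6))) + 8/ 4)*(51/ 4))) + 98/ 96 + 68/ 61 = 16*sqrt(3)/ 2093805 + 13092531433/ 6130661040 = 2.14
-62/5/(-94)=31/235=0.13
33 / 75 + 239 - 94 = 3636 / 25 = 145.44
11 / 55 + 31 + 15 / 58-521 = -141967 / 290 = -489.54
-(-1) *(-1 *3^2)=-9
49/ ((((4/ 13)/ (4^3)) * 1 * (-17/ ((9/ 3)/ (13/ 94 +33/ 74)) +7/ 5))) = -265858320/ 49841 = -5334.13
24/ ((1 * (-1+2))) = 24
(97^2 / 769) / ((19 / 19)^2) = 9409 / 769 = 12.24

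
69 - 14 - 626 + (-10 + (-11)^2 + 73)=-387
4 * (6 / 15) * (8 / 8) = 8 / 5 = 1.60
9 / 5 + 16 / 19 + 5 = 726 / 95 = 7.64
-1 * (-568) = 568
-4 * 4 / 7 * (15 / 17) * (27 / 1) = -6480 / 119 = -54.45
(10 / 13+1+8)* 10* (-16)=-1563.08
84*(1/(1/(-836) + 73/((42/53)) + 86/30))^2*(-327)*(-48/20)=56439989464320/7724213887009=7.31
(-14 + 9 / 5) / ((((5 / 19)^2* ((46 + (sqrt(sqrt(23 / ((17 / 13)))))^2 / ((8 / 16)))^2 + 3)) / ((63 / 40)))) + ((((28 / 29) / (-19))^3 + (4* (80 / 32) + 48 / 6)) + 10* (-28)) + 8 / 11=-261.37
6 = 6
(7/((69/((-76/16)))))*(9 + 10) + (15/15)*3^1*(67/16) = 3761/1104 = 3.41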